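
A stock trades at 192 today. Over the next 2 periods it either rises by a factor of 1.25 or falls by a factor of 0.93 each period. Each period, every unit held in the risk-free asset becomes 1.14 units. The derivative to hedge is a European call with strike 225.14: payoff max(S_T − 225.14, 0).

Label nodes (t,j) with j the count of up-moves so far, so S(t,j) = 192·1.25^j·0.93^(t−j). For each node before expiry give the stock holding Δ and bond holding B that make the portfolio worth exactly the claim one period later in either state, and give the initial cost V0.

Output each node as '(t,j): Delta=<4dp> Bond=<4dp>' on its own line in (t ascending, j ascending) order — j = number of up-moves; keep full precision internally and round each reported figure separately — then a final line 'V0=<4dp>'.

(0,0): Delta=0.7014 Bond=-109.8607
(1,0): Delta=0.0000 Bond=0.0000
(1,1): Delta=0.9747 Bond=-190.8438
V0=24.8073

Risk-neutral probability p* = (R−d)/(u−d) = (1.14−0.93)/(1.25−0.93) = 0.6562.
Payoff layer (t=2): V(2,0)=0.0000, V(2,1)=0.0000, V(2,2)=74.8600
(1,0): S=178.5600. Δ = (V_up−V_dn)/(S_up−S_dn) = (0.0000−0.0000)/(223.2000−166.0608) = 0.0000. V = [p*·0.0000 + (1−p*)·0.0000]/1.14 = 0.0000. B = V − Δ·S = 0.0000.
(1,1): S=240.0000. Δ = (V_up−V_dn)/(S_up−S_dn) = (74.8600−0.0000)/(300.0000−223.2000) = 0.9747. V = [p*·74.8600 + (1−p*)·0.0000]/1.14 = 43.0937. B = V − Δ·S = -190.8438.
(0,0): S=192.0000. Δ = (V_up−V_dn)/(S_up−S_dn) = (43.0937−0.0000)/(240.0000−178.5600) = 0.7014. V = [p*·43.0937 + (1−p*)·0.0000]/1.14 = 24.8073. B = V − Δ·S = -109.8607.
Root portfolio cost Δ·192+B reproduces V0=24.8073.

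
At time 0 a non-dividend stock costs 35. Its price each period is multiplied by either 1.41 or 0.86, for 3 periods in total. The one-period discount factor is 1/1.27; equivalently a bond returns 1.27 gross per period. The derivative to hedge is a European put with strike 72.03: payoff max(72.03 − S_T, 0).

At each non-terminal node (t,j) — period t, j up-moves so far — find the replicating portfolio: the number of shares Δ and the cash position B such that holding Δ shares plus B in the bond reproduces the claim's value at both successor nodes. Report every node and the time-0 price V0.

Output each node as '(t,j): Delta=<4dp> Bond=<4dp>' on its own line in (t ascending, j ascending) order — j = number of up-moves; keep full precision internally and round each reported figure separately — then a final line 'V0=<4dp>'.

Since d<R<u, set p* = (R−d)/(u−d) = 0.7455; price each node as the discounted p*-expectation of its children.
Payoff layer (t=3): V(3,0)=49.7680, V(3,1)=35.5307, V(3,2)=12.1882, V(3,3)=0.0000
(2,0): S=25.8860. Δ = (V_up−V_dn)/(S_up−S_dn) = (35.5307−49.7680)/(36.4993−22.2620) = -1.0000. V = [p*·35.5307 + (1−p*)·49.7680]/1.27 = 30.8305. B = V − Δ·S = 56.7165.
(2,1): S=42.4410. Δ = (V_up−V_dn)/(S_up−S_dn) = (12.1882−35.5307)/(59.8418−36.4993) = -1.0000. V = [p*·12.1882 + (1−p*)·35.5307]/1.27 = 14.2755. B = V − Δ·S = 56.7165.
(2,2): S=69.5835. Δ = (V_up−V_dn)/(S_up−S_dn) = (0.0000−12.1882)/(98.1127−59.8418) = -0.3185. V = [p*·0.0000 + (1−p*)·12.1882]/1.27 = 2.4429. B = V − Δ·S = 24.6032.
(1,0): S=30.1000. Δ = (V_up−V_dn)/(S_up−S_dn) = (14.2755−30.8305)/(42.4410−25.8860) = -1.0000. V = [p*·14.2755 + (1−p*)·30.8305]/1.27 = 14.5587. B = V − Δ·S = 44.6587.
(1,1): S=49.3500. Δ = (V_up−V_dn)/(S_up−S_dn) = (2.4429−14.2755)/(69.5835−42.4410) = -0.4359. V = [p*·2.4429 + (1−p*)·14.2755]/1.27 = 4.2951. B = V − Δ·S = 25.8091.
(0,0): S=35.0000. Δ = (V_up−V_dn)/(S_up−S_dn) = (4.2951−14.5587)/(49.3500−30.1000) = -0.5332. V = [p*·4.2951 + (1−p*)·14.5587]/1.27 = 5.4391. B = V − Δ·S = 24.1001.
Each (Δ,B) replicates both successor values, so the strategy is self-financing and V0 is arbitrage-free.

(0,0): Delta=-0.5332 Bond=24.1001
(1,0): Delta=-1.0000 Bond=44.6587
(1,1): Delta=-0.4359 Bond=25.8091
(2,0): Delta=-1.0000 Bond=56.7165
(2,1): Delta=-1.0000 Bond=56.7165
(2,2): Delta=-0.3185 Bond=24.6032
V0=5.4391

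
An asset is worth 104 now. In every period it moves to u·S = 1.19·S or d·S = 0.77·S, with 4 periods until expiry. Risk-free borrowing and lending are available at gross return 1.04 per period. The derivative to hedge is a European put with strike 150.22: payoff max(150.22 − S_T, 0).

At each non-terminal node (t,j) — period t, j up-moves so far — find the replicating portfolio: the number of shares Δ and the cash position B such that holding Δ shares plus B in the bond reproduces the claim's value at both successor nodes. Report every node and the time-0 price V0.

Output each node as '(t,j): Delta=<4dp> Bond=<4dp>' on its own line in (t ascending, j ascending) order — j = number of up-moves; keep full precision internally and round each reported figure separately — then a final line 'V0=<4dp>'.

Risk-neutral probability p* = (R−d)/(u−d) = (1.04−0.77)/(1.19−0.77) = 0.6429.
Payoff layer (t=4): V(4,0)=113.6608, V(4,1)=93.7195, V(4,2)=62.9010, V(4,3)=15.2725, V(4,4)=0.0000
  t=3,j=0: stock 47.4794 → up 56.5005 (V=93.7195), down 36.5592 (V=113.6608). Price 96.9629; hedge Δ=-1.0000, bond B=144.4423.
  t=3,j=1: stock 73.3773 → up 87.3190 (V=62.9010), down 56.5005 (V=93.7195). Price 71.0650; hedge Δ=-1.0000, bond B=144.4423.
  t=3,j=2: stock 113.4013 → up 134.9475 (V=15.2725), down 87.3190 (V=62.9010). Price 31.0410; hedge Δ=-1.0000, bond B=144.4423.
  t=3,j=3: stock 175.2565 → up 208.5553 (V=0.0000), down 134.9475 (V=15.2725). Price 5.2447; hedge Δ=-0.2075, bond B=41.6077.
  t=2,j=0: stock 61.6616 → up 73.3773 (V=71.0650), down 47.4794 (V=96.9629). Price 77.2252; hedge Δ=-1.0000, bond B=138.8868.
  t=2,j=1: stock 95.2952 → up 113.4013 (V=31.0410), down 73.3773 (V=71.0650). Price 43.5916; hedge Δ=-1.0000, bond B=138.8868.
  t=2,j=2: stock 147.2744 → up 175.2565 (V=5.2447), down 113.4013 (V=31.0410). Price 13.9016; hedge Δ=-0.4170, bond B=75.3215.
  t=1,j=0: stock 80.0800 → up 95.2952 (V=43.5916), down 61.6616 (V=77.2252). Price 53.4650; hedge Δ=-1.0000, bond B=133.5450.
  t=1,j=1: stock 123.7600 → up 147.2744 (V=13.9016), down 95.2952 (V=43.5916). Price 23.5627; hedge Δ=-0.5712, bond B=94.2533.
  t=0,j=0: stock 104.0000 → up 123.7600 (V=23.5627), down 80.0800 (V=53.4650). Price 32.9251; hedge Δ=-0.6846, bond B=104.1212.
Check: Δ(0,0)·S0 + B(0,0) = 32.9251 = V0.

(0,0): Delta=-0.6846 Bond=104.1212
(1,0): Delta=-1.0000 Bond=133.5450
(1,1): Delta=-0.5712 Bond=94.2533
(2,0): Delta=-1.0000 Bond=138.8868
(2,1): Delta=-1.0000 Bond=138.8868
(2,2): Delta=-0.4170 Bond=75.3215
(3,0): Delta=-1.0000 Bond=144.4423
(3,1): Delta=-1.0000 Bond=144.4423
(3,2): Delta=-1.0000 Bond=144.4423
(3,3): Delta=-0.2075 Bond=41.6077
V0=32.9251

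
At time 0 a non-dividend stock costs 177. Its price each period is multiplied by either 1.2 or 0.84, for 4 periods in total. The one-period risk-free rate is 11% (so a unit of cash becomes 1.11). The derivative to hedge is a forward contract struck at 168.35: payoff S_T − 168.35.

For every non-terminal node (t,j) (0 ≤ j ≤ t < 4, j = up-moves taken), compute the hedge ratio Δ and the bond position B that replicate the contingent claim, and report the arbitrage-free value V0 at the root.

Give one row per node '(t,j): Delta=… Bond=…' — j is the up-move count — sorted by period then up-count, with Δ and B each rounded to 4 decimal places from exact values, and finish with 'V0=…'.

(0,0): Delta=1.0000 Bond=-110.8974
(1,0): Delta=1.0000 Bond=-123.0961
(1,1): Delta=1.0000 Bond=-123.0961
(2,0): Delta=1.0000 Bond=-136.6366
(2,1): Delta=1.0000 Bond=-136.6366
(2,2): Delta=1.0000 Bond=-136.6366
(3,0): Delta=1.0000 Bond=-151.6667
(3,1): Delta=1.0000 Bond=-151.6667
(3,2): Delta=1.0000 Bond=-151.6667
(3,3): Delta=1.0000 Bond=-151.6667
V0=66.1026

Since d<R<u, set p* = (R−d)/(u−d) = 0.7500; price each node as the discounted p*-expectation of its children.
Payoff layer (t=4): V(4,0)=-80.2268, V(4,1)=-42.4597, V(4,2)=11.4933, V(4,3)=88.5690, V(4,4)=198.6772
(3,0): S=104.9086. Δ = (V_up−V_dn)/(S_up−S_dn) = (-42.4597−-80.2268)/(125.8903−88.1232) = 1.0000. V = [p*·-42.4597 + (1−p*)·-80.2268]/1.11 = -46.7581. B = V − Δ·S = -151.6667.
(3,1): S=149.8694. Δ = (V_up−V_dn)/(S_up−S_dn) = (11.4933−-42.4597)/(179.8433−125.8903) = 1.0000. V = [p*·11.4933 + (1−p*)·-42.4597]/1.11 = -1.7972. B = V − Δ·S = -151.6667.
(3,2): S=214.0992. Δ = (V_up−V_dn)/(S_up−S_dn) = (88.5690−11.4933)/(256.9190−179.8433) = 1.0000. V = [p*·88.5690 + (1−p*)·11.4933]/1.11 = 62.4325. B = V − Δ·S = -151.6667.
(3,3): S=305.8560. Δ = (V_up−V_dn)/(S_up−S_dn) = (198.6772−88.5690)/(367.0272−256.9190) = 1.0000. V = [p*·198.6772 + (1−p*)·88.5690]/1.11 = 154.1893. B = V − Δ·S = -151.6667.
(2,0): S=124.8912. Δ = (V_up−V_dn)/(S_up−S_dn) = (-1.7972−-46.7581)/(149.8694−104.9086) = 1.0000. V = [p*·-1.7972 + (1−p*)·-46.7581]/1.11 = -11.7454. B = V − Δ·S = -136.6366.
(2,1): S=178.4160. Δ = (V_up−V_dn)/(S_up−S_dn) = (62.4325−-1.7972)/(214.0992−149.8694) = 1.0000. V = [p*·62.4325 + (1−p*)·-1.7972]/1.11 = 41.7794. B = V − Δ·S = -136.6366.
(2,2): S=254.8800. Δ = (V_up−V_dn)/(S_up−S_dn) = (154.1893−62.4325)/(305.8560−214.0992) = 1.0000. V = [p*·154.1893 + (1−p*)·62.4325]/1.11 = 118.2434. B = V − Δ·S = -136.6366.
(1,0): S=148.6800. Δ = (V_up−V_dn)/(S_up−S_dn) = (41.7794−-11.7454)/(178.4160−124.8912) = 1.0000. V = [p*·41.7794 + (1−p*)·-11.7454]/1.11 = 25.5839. B = V − Δ·S = -123.0961.
(1,1): S=212.4000. Δ = (V_up−V_dn)/(S_up−S_dn) = (118.2434−41.7794)/(254.8800−178.4160) = 1.0000. V = [p*·118.2434 + (1−p*)·41.7794]/1.11 = 89.3039. B = V − Δ·S = -123.0961.
(0,0): S=177.0000. Δ = (V_up−V_dn)/(S_up−S_dn) = (89.3039−25.5839)/(212.4000−148.6800) = 1.0000. V = [p*·89.3039 + (1−p*)·25.5839]/1.11 = 66.1026. B = V − Δ·S = -110.8974.
Check: Δ(0,0)·S0 + B(0,0) = 66.1026 = V0.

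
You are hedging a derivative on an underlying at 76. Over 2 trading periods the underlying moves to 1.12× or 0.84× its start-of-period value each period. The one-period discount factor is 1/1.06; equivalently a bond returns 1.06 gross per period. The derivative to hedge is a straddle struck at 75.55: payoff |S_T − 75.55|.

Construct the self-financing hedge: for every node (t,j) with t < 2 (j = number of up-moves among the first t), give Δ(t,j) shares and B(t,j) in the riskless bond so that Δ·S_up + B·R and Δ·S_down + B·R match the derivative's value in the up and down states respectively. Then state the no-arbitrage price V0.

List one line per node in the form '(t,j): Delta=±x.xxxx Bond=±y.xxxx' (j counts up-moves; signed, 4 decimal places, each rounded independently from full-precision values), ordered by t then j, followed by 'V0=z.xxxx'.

The replicating-portfolio and risk-neutral prices coincide; use p* = (1.06−0.84)/(1.12−0.84) = 0.7857 for the latter.
At expiry t=2: V(2,0)=21.9244, V(2,1)=4.0492, V(2,2)=19.7844
  t=1,j=0: stock 63.8400 → up 71.5008 (V=4.0492), down 53.6256 (V=21.9244). Price 7.4336; hedge Δ=-1.0000, bond B=71.2736.
  t=1,j=1: stock 85.1200 → up 95.3344 (V=19.7844), down 71.5008 (V=4.0492). Price 15.4836; hedge Δ=0.6602, bond B=-40.7136.
  t=0,j=0: stock 76.0000 → up 85.1200 (V=15.4836), down 63.8400 (V=7.4336). Price 12.9798; hedge Δ=0.3783, bond B=-15.7701.
Each (Δ,B) replicates both successor values, so the strategy is self-financing and V0 is arbitrage-free.

(0,0): Delta=0.3783 Bond=-15.7701
(1,0): Delta=-1.0000 Bond=71.2736
(1,1): Delta=0.6602 Bond=-40.7136
V0=12.9798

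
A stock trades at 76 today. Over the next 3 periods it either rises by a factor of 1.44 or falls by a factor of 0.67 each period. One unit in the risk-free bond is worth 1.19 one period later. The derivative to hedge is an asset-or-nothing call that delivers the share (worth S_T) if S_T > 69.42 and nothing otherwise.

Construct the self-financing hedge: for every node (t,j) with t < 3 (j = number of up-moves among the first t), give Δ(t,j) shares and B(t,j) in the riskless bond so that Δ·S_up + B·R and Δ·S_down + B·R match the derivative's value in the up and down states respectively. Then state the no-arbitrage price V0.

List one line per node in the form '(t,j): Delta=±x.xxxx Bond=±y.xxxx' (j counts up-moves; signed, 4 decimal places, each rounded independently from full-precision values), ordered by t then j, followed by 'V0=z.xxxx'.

Under the risk-neutral measure, an up-move has probability p* = (R−d)/(u−d) = 0.6753 and values discount at R = 1.19.
At expiry t=3: V(3,0)=0.0000, V(3,1)=0.0000, V(3,2)=105.5877, V(3,3)=226.9348
Node (2,0) S=34.1164: V=(p*·0.0000+(1−p*)·0.0000)/1.19=0.0000; Δ=(0.0000−0.0000)/(49.1276−22.8580)=0.0000; B=V−Δ·S=0.0000
Node (2,1) S=73.3248: V=(p*·105.5877+(1−p*)·0.0000)/1.19=59.9210; Δ=(105.5877−0.0000)/(105.5877−49.1276)=1.8701; B=V−Δ·S=-77.2059
Node (2,2) S=157.5936: V=(p*·226.9348+(1−p*)·105.5877)/1.19=157.5936; Δ=(226.9348−105.5877)/(226.9348−105.5877)=1.0000; B=V−Δ·S=0.0000
Node (1,0) S=50.9200: V=(p*·59.9210+(1−p*)·0.0000)/1.19=34.0051; Δ=(59.9210−0.0000)/(73.3248−34.1164)=1.5283; B=V−Δ·S=-43.8143
Node (1,1) S=109.4400: V=(p*·157.5936+(1−p*)·59.9210)/1.19=105.7830; Δ=(157.5936−59.9210)/(157.5936−73.3248)=1.1591; B=V−Δ·S=-21.0646
Node (0,0) S=76.0000: V=(p*·105.7830+(1−p*)·34.0051)/1.19=69.3096; Δ=(105.7830−34.0051)/(109.4400−50.9200)=1.2266; B=V−Δ·S=-23.9083
Self-financing check: at every node Δ·S+B equals the discounted successor values.

(0,0): Delta=1.2266 Bond=-23.9083
(1,0): Delta=1.5283 Bond=-43.8143
(1,1): Delta=1.1591 Bond=-21.0646
(2,0): Delta=0.0000 Bond=0.0000
(2,1): Delta=1.8701 Bond=-77.2059
(2,2): Delta=1.0000 Bond=0.0000
V0=69.3096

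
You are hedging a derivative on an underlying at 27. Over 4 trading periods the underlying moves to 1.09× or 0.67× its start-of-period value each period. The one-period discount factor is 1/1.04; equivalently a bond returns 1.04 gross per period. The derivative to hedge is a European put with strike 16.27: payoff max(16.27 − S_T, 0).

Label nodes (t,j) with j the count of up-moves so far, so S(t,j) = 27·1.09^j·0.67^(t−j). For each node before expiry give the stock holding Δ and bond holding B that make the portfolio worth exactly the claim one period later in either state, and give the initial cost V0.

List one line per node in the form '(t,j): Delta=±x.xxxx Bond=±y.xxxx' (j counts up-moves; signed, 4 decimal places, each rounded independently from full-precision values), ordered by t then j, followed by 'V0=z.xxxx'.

Since d<R<u, set p* = (R−d)/(u−d) = 0.8810; price each node as the discounted p*-expectation of its children.
Payoff layer (t=4): V(4,0)=10.8292, V(4,1)=7.4185, V(4,2)=1.8699, V(4,3)=0.0000, V(4,4)=0.0000
(3,0): S=8.1206. Δ = (V_up−V_dn)/(S_up−S_dn) = (7.4185−10.8292)/(8.8515−5.4408) = -1.0000. V = [p*·7.4185 + (1−p*)·10.8292]/1.04 = 7.5236. B = V − Δ·S = 15.6442.
(3,1): S=13.2111. Δ = (V_up−V_dn)/(S_up−S_dn) = (1.8699−7.4185)/(14.4001−8.8515) = -1.0000. V = [p*·1.8699 + (1−p*)·7.4185]/1.04 = 2.4331. B = V − Δ·S = 15.6442.
(3,2): S=21.4927. Δ = (V_up−V_dn)/(S_up−S_dn) = (0.0000−1.8699)/(23.4271−14.4001) = -0.2071. V = [p*·0.0000 + (1−p*)·1.8699]/1.04 = 0.2140. B = V − Δ·S = 4.6661.
(3,3): S=34.9658. Δ = (V_up−V_dn)/(S_up−S_dn) = (0.0000−0.0000)/(38.1127−23.4271) = 0.0000. V = [p*·0.0000 + (1−p*)·0.0000]/1.04 = 0.0000. B = V − Δ·S = 0.0000.
(2,0): S=12.1203. Δ = (V_up−V_dn)/(S_up−S_dn) = (2.4331−7.5236)/(13.2111−8.1206) = -1.0000. V = [p*·2.4331 + (1−p*)·7.5236]/1.04 = 2.9222. B = V − Δ·S = 15.0425.
(2,1): S=19.7181. Δ = (V_up−V_dn)/(S_up−S_dn) = (0.2140−2.4331)/(21.4927−13.2111) = -0.2680. V = [p*·0.2140 + (1−p*)·2.4331]/1.04 = 0.4598. B = V − Δ·S = 5.7433.
(2,2): S=32.0787. Δ = (V_up−V_dn)/(S_up−S_dn) = (0.0000−0.2140)/(34.9658−21.4927) = -0.0159. V = [p*·0.0000 + (1−p*)·0.2140]/1.04 = 0.0245. B = V − Δ·S = 0.5341.
(1,0): S=18.0900. Δ = (V_up−V_dn)/(S_up−S_dn) = (0.4598−2.9222)/(19.7181−12.1203) = -0.3241. V = [p*·0.4598 + (1−p*)·2.9222]/1.04 = 0.7240. B = V − Δ·S = 6.5869.
(1,1): S=29.4300. Δ = (V_up−V_dn)/(S_up−S_dn) = (0.0245−0.4598)/(32.0787−19.7181) = -0.0352. V = [p*·0.0245 + (1−p*)·0.4598]/1.04 = 0.0734. B = V − Δ·S = 1.1099.
(0,0): S=27.0000. Δ = (V_up−V_dn)/(S_up−S_dn) = (0.0734−0.7240)/(29.4300−18.0900) = -0.0574. V = [p*·0.0734 + (1−p*)·0.7240]/1.04 = 0.1450. B = V − Δ·S = 1.6941.
Check: Δ(0,0)·S0 + B(0,0) = 0.1450 = V0.

(0,0): Delta=-0.0574 Bond=1.6941
(1,0): Delta=-0.3241 Bond=6.5869
(1,1): Delta=-0.0352 Bond=1.1099
(2,0): Delta=-1.0000 Bond=15.0425
(2,1): Delta=-0.2680 Bond=5.7433
(2,2): Delta=-0.0159 Bond=0.5341
(3,0): Delta=-1.0000 Bond=15.6442
(3,1): Delta=-1.0000 Bond=15.6442
(3,2): Delta=-0.2071 Bond=4.6661
(3,3): Delta=0.0000 Bond=0.0000
V0=0.1450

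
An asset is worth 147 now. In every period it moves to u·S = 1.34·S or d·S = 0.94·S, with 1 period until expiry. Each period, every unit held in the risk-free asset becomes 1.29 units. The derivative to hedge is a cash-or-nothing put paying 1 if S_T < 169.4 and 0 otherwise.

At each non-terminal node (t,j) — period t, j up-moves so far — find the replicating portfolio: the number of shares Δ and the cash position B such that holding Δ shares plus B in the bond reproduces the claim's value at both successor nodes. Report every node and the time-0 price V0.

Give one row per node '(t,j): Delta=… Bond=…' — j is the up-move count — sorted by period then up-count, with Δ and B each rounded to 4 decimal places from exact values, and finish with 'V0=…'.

(0,0): Delta=-0.0170 Bond=2.5969
V0=0.0969

Since d<R<u, set p* = (R−d)/(u−d) = 0.8750; price each node as the discounted p*-expectation of its children.
Terminal payoffs: V(1,0)=1.0000, V(1,1)=0.0000
  t=0,j=0: stock 147.0000 → up 196.9800 (V=0.0000), down 138.1800 (V=1.0000). Price 0.0969; hedge Δ=-0.0170, bond B=2.5969.
Check: Δ(0,0)·S0 + B(0,0) = 0.0969 = V0.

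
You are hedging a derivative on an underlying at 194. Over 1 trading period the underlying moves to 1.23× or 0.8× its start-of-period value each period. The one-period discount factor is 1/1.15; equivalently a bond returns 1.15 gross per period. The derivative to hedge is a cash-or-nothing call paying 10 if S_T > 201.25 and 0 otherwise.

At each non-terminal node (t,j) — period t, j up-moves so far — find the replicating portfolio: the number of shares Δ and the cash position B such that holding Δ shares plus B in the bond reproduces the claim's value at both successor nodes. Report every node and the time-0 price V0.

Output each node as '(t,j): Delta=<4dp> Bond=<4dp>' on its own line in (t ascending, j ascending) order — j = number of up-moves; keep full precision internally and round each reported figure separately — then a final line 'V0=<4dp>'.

(0,0): Delta=0.1199 Bond=-16.1780
V0=7.0779

Under the risk-neutral measure, an up-move has probability p* = (R−d)/(u−d) = 0.8140 and values discount at R = 1.15.
Terminal values V(1,·): V(1,0)=0.0000, V(1,1)=10.0000
  t=0,j=0: stock 194.0000 → up 238.6200 (V=10.0000), down 155.2000 (V=0.0000). Price 7.0779; hedge Δ=0.1199, bond B=-16.1780.
The time-0 hedge costs 7.0779, which is the no-arbitrage price.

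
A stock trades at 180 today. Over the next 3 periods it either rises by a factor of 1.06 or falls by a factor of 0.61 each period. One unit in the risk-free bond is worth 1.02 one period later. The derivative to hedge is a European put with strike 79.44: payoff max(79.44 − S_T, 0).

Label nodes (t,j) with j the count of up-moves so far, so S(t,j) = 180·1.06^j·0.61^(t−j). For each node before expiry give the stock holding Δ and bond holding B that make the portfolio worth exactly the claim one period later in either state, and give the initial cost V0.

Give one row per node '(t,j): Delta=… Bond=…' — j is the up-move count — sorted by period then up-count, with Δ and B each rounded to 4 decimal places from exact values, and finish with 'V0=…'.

(0,0): Delta=-0.0191 Bond=3.6271
(1,0): Delta=-0.2058 Bond=24.2043
(1,1): Delta=-0.0086 Bond=1.6992
(2,0): Delta=-1.0000 Bond=77.8824
(2,1): Delta=-0.1612 Bond=19.4987
(2,2): Delta=0.0000 Bond=0.0000
V0=0.1974

Under the risk-neutral measure, an up-move has probability p* = (R−d)/(u−d) = 0.9111 and values discount at R = 1.02.
Terminal values V(3,·): V(3,0)=38.5834, V(3,1)=8.4433, V(3,2)=0.0000, V(3,3)=0.0000
(2,0): S=66.9780. Δ = (V_up−V_dn)/(S_up−S_dn) = (8.4433−38.5834)/(70.9967−40.8566) = -1.0000. V = [p*·8.4433 + (1−p*)·38.5834]/1.02 = 10.9044. B = V − Δ·S = 77.8824.
(2,1): S=116.3880. Δ = (V_up−V_dn)/(S_up−S_dn) = (0.0000−8.4433)/(123.3713−70.9967) = -0.1612. V = [p*·0.0000 + (1−p*)·8.4433]/1.02 = 0.7358. B = V − Δ·S = 19.4987.
(2,2): S=202.2480. Δ = (V_up−V_dn)/(S_up−S_dn) = (0.0000−0.0000)/(214.3829−123.3713) = 0.0000. V = [p*·0.0000 + (1−p*)·0.0000]/1.02 = 0.0000. B = V − Δ·S = 0.0000.
(1,0): S=109.8000. Δ = (V_up−V_dn)/(S_up−S_dn) = (0.7358−10.9044)/(116.3880−66.9780) = -0.2058. V = [p*·0.7358 + (1−p*)·10.9044]/1.02 = 1.6075. B = V − Δ·S = 24.2043.
(1,1): S=190.8000. Δ = (V_up−V_dn)/(S_up−S_dn) = (0.0000−0.7358)/(202.2480−116.3880) = -0.0086. V = [p*·0.0000 + (1−p*)·0.7358]/1.02 = 0.0641. B = V − Δ·S = 1.6992.
(0,0): S=180.0000. Δ = (V_up−V_dn)/(S_up−S_dn) = (0.0641−1.6075)/(190.8000−109.8000) = -0.0191. V = [p*·0.0641 + (1−p*)·1.6075]/1.02 = 0.1974. B = V − Δ·S = 3.6271.
The time-0 hedge costs 0.1974, which is the no-arbitrage price.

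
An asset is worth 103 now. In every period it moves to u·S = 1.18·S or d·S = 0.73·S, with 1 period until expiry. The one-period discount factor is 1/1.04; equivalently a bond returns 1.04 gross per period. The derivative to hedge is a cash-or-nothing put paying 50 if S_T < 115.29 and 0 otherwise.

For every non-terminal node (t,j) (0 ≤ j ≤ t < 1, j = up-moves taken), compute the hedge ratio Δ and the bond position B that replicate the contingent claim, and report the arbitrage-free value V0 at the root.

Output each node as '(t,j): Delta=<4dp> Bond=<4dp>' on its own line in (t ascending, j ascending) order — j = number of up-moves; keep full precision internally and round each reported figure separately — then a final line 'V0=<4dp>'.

Risk-neutral probability p* = (R−d)/(u−d) = (1.04−0.73)/(1.18−0.73) = 0.6889.
Payoff layer (t=1): V(1,0)=50.0000, V(1,1)=0.0000
  t=0,j=0: stock 103.0000 → up 121.5400 (V=0.0000), down 75.1900 (V=50.0000). Price 14.9573; hedge Δ=-1.0787, bond B=126.0684.
The time-0 hedge costs 14.9573, which is the no-arbitrage price.

(0,0): Delta=-1.0787 Bond=126.0684
V0=14.9573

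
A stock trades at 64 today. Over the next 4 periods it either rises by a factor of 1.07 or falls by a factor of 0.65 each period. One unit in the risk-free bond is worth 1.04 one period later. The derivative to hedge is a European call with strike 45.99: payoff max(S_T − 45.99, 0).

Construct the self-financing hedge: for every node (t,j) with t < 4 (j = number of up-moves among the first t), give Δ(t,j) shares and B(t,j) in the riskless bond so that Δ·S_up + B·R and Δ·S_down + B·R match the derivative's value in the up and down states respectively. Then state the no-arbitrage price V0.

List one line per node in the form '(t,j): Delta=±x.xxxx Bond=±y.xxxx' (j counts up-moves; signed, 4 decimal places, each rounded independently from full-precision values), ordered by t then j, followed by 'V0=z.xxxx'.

Since d<R<u, set p* = (R−d)/(u−d) = 0.9286; price each node as the discounted p*-expectation of its children.
Terminal payoffs: V(4,0)=0.0000, V(4,1)=0.0000, V(4,2)=0.0000, V(4,3)=4.9718, V(4,4)=37.9009
(3,0): S=17.5760. Δ = (V_up−V_dn)/(S_up−S_dn) = (0.0000−0.0000)/(18.8063−11.4244) = 0.0000. V = [p*·0.0000 + (1−p*)·0.0000]/1.04 = 0.0000. B = V − Δ·S = 0.0000.
(3,1): S=28.9328. Δ = (V_up−V_dn)/(S_up−S_dn) = (0.0000−0.0000)/(30.9581−18.8063) = 0.0000. V = [p*·0.0000 + (1−p*)·0.0000]/1.04 = 0.0000. B = V − Δ·S = 0.0000.
(3,2): S=47.6278. Δ = (V_up−V_dn)/(S_up−S_dn) = (4.9718−0.0000)/(50.9618−30.9581) = 0.2485. V = [p*·4.9718 + (1−p*)·0.0000]/1.04 = 4.4391. B = V − Δ·S = -7.3985.
(3,3): S=78.4028. Δ = (V_up−V_dn)/(S_up−S_dn) = (37.9009−4.9718)/(83.8909−50.9618) = 1.0000. V = [p*·37.9009 + (1−p*)·4.9718]/1.04 = 34.1816. B = V − Δ·S = -44.2212.
(2,0): S=27.0400. Δ = (V_up−V_dn)/(S_up−S_dn) = (0.0000−0.0000)/(28.9328−17.5760) = 0.0000. V = [p*·0.0000 + (1−p*)·0.0000]/1.04 = 0.0000. B = V − Δ·S = 0.0000.
(2,1): S=44.5120. Δ = (V_up−V_dn)/(S_up−S_dn) = (4.4391−0.0000)/(47.6278−28.9328) = 0.2374. V = [p*·4.4391 + (1−p*)·0.0000]/1.04 = 3.9635. B = V − Δ·S = -6.6058.
(2,2): S=73.2736. Δ = (V_up−V_dn)/(S_up−S_dn) = (34.1816−4.4391)/(78.4028−47.6278) = 0.9665. V = [p*·34.1816 + (1−p*)·4.4391]/1.04 = 30.8242. B = V − Δ·S = -39.9913.
(1,0): S=41.6000. Δ = (V_up−V_dn)/(S_up−S_dn) = (3.9635−0.0000)/(44.5120−27.0400) = 0.2268. V = [p*·3.9635 + (1−p*)·0.0000]/1.04 = 3.5388. B = V − Δ·S = -5.8980.
(1,1): S=68.4800. Δ = (V_up−V_dn)/(S_up−S_dn) = (30.8242−3.9635)/(73.2736−44.5120) = 0.9339. V = [p*·30.8242 + (1−p*)·3.9635]/1.04 = 27.7938. B = V − Δ·S = -36.1602.
(0,0): S=64.0000. Δ = (V_up−V_dn)/(S_up−S_dn) = (27.7938−3.5388)/(68.4800−41.6000) = 0.9023. V = [p*·27.7938 + (1−p*)·3.5388]/1.04 = 25.0589. B = V − Δ·S = -32.6910.
The time-0 hedge costs 25.0589, which is the no-arbitrage price.

(0,0): Delta=0.9023 Bond=-32.6910
(1,0): Delta=0.2268 Bond=-5.8980
(1,1): Delta=0.9339 Bond=-36.1602
(2,0): Delta=0.0000 Bond=0.0000
(2,1): Delta=0.2374 Bond=-6.6058
(2,2): Delta=0.9665 Bond=-39.9913
(3,0): Delta=0.0000 Bond=0.0000
(3,1): Delta=0.0000 Bond=0.0000
(3,2): Delta=0.2485 Bond=-7.3985
(3,3): Delta=1.0000 Bond=-44.2212
V0=25.0589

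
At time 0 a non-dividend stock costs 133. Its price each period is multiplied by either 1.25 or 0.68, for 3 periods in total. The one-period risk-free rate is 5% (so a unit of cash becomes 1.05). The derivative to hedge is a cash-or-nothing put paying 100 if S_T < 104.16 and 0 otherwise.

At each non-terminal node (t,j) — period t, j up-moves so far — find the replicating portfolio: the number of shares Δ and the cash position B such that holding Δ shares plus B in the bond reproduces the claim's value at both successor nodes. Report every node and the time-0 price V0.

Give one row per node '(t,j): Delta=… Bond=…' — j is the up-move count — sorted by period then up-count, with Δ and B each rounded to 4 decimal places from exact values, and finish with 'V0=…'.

(0,0): Delta=-0.5450 Bond=96.9289
(1,0): Delta=-1.1992 Bond=160.9426
(1,1): Delta=-0.3526 Bond=69.7930
(2,0): Delta=0.0000 Bond=95.2381
(2,1): Delta=-1.5519 Bond=208.8555
(2,2): Delta=0.0000 Bond=0.0000
V0=24.4421

Risk-neutral probability p* = (R−d)/(u−d) = (1.05−0.68)/(1.25−0.68) = 0.6491.
Terminal values V(3,·): V(3,0)=100.0000, V(3,1)=100.0000, V(3,2)=0.0000, V(3,3)=0.0000
Node (2,0) S=61.4992: V=(p*·100.0000+(1−p*)·100.0000)/1.05=95.2381; Δ=(100.0000−100.0000)/(76.8740−41.8195)=0.0000; B=V−Δ·S=95.2381
Node (2,1) S=113.0500: V=(p*·0.0000+(1−p*)·100.0000)/1.05=33.4169; Δ=(0.0000−100.0000)/(141.3125−76.8740)=-1.5519; B=V−Δ·S=208.8555
Node (2,2) S=207.8125: V=(p*·0.0000+(1−p*)·0.0000)/1.05=0.0000; Δ=(0.0000−0.0000)/(259.7656−141.3125)=0.0000; B=V−Δ·S=0.0000
Node (1,0) S=90.4400: V=(p*·33.4169+(1−p*)·95.2381)/1.05=52.4843; Δ=(33.4169−95.2381)/(113.0500−61.4992)=-1.1992; B=V−Δ·S=160.9426
Node (1,1) S=166.2500: V=(p*·0.0000+(1−p*)·33.4169)/1.05=11.1669; Δ=(0.0000−33.4169)/(207.8125−113.0500)=-0.3526; B=V−Δ·S=69.7930
Node (0,0) S=133.0000: V=(p*·11.1669+(1−p*)·52.4843)/1.05=24.4421; Δ=(11.1669−52.4843)/(166.2500−90.4400)=-0.5450; B=V−Δ·S=96.9289
Self-financing check: at every node Δ·S+B equals the discounted successor values.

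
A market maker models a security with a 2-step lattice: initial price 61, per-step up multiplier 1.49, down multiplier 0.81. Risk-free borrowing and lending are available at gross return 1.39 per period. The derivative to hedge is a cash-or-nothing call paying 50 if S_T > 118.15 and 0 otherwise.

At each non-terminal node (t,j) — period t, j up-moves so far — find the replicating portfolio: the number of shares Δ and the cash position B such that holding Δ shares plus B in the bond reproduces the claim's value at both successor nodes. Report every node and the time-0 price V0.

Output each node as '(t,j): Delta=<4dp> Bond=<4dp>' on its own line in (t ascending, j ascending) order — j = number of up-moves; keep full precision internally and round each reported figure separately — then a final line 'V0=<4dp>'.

Since d<R<u, set p* = (R−d)/(u−d) = 0.8529; price each node as the discounted p*-expectation of its children.
At expiry t=2: V(2,0)=0.0000, V(2,1)=0.0000, V(2,2)=50.0000
(1,0): S=49.4100. Δ = (V_up−V_dn)/(S_up−S_dn) = (0.0000−0.0000)/(73.6209−40.0221) = 0.0000. V = [p*·0.0000 + (1−p*)·0.0000]/1.39 = 0.0000. B = V − Δ·S = 0.0000.
(1,1): S=90.8900. Δ = (V_up−V_dn)/(S_up−S_dn) = (50.0000−0.0000)/(135.4261−73.6209) = 0.8090. V = [p*·50.0000 + (1−p*)·0.0000]/1.39 = 30.6813. B = V − Δ·S = -42.8481.
(0,0): S=61.0000. Δ = (V_up−V_dn)/(S_up−S_dn) = (30.6813−0.0000)/(90.8900−49.4100) = 0.7397. V = [p*·30.6813 + (1−p*)·0.0000]/1.39 = 18.8269. B = V − Δ·S = -26.2927.
Root portfolio cost Δ·61+B reproduces V0=18.8269.

(0,0): Delta=0.7397 Bond=-26.2927
(1,0): Delta=0.0000 Bond=0.0000
(1,1): Delta=0.8090 Bond=-42.8481
V0=18.8269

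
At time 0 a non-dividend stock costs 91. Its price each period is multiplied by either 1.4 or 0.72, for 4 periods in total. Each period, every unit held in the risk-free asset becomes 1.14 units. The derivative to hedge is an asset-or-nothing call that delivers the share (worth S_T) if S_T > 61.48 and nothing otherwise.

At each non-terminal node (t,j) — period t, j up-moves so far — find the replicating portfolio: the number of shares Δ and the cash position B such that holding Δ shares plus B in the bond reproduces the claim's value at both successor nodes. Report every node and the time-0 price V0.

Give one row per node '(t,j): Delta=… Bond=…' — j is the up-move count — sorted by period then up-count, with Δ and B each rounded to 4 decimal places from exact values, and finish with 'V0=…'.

(0,0): Delta=1.1264 Bond=-15.7021
(1,0): Delta=1.3296 Bond=-31.2109
(1,1): Delta=1.0617 Bond=-9.6605
(2,0): Delta=1.5616 Bond=-46.5282
(2,1): Delta=1.2557 Bond=-28.8032
(2,2): Delta=1.0000 Bond=0.0000
(3,0): Delta=0.0000 Bond=0.0000
(3,1): Delta=2.0588 Bond=-85.8779
(3,2): Delta=1.0000 Bond=0.0000
(3,3): Delta=1.0000 Bond=0.0000
V0=86.8024

The replicating-portfolio and risk-neutral prices coincide; use p* = (1.14−0.72)/(1.4−0.72) = 0.6176 for the latter.
Payoff layer (t=4): V(4,0)=0.0000, V(4,1)=0.0000, V(4,2)=92.4618, V(4,3)=179.7869, V(4,4)=349.5856
Node (3,0) S=33.9656: V=(p*·0.0000+(1−p*)·0.0000)/1.14=0.0000; Δ=(0.0000−0.0000)/(47.5518−24.4552)=0.0000; B=V−Δ·S=0.0000
Node (3,1) S=66.0442: V=(p*·92.4618+(1−p*)·0.0000)/1.14=50.0954; Δ=(92.4618−0.0000)/(92.4618−47.5518)=2.0588; B=V−Δ·S=-85.8779
Node (3,2) S=128.4192: V=(p*·179.7869+(1−p*)·92.4618)/1.14=128.4192; Δ=(179.7869−92.4618)/(179.7869−92.4618)=1.0000; B=V−Δ·S=0.0000
Node (3,3) S=249.7040: V=(p*·349.5856+(1−p*)·179.7869)/1.14=249.7040; Δ=(349.5856−179.7869)/(349.5856−179.7869)=1.0000; B=V−Δ·S=0.0000
Node (2,0) S=47.1744: V=(p*·50.0954+(1−p*)·0.0000)/1.14=27.1415; Δ=(50.0954−0.0000)/(66.0442−33.9656)=1.5616; B=V−Δ·S=-46.5282
Node (2,1) S=91.7280: V=(p*·128.4192+(1−p*)·50.0954)/1.14=86.3788; Δ=(128.4192−50.0954)/(128.4192−66.0442)=1.2557; B=V−Δ·S=-28.8032
Node (2,2) S=178.3600: V=(p*·249.7040+(1−p*)·128.4192)/1.14=178.3600; Δ=(249.7040−128.4192)/(249.7040−128.4192)=1.0000; B=V−Δ·S=0.0000
Node (1,0) S=65.5200: V=(p*·86.3788+(1−p*)·27.1415)/1.14=55.9029; Δ=(86.3788−27.1415)/(91.7280−47.1744)=1.3296; B=V−Δ·S=-31.2109
Node (1,1) S=127.4000: V=(p*·178.3600+(1−p*)·86.3788)/1.14=125.6059; Δ=(178.3600−86.3788)/(178.3600−91.7280)=1.0617; B=V−Δ·S=-9.6605
Node (0,0) S=91.0000: V=(p*·125.6059+(1−p*)·55.9029)/1.14=86.8024; Δ=(125.6059−55.9029)/(127.4000−65.5200)=1.1264; B=V−Δ·S=-15.7021
The time-0 hedge costs 86.8024, which is the no-arbitrage price.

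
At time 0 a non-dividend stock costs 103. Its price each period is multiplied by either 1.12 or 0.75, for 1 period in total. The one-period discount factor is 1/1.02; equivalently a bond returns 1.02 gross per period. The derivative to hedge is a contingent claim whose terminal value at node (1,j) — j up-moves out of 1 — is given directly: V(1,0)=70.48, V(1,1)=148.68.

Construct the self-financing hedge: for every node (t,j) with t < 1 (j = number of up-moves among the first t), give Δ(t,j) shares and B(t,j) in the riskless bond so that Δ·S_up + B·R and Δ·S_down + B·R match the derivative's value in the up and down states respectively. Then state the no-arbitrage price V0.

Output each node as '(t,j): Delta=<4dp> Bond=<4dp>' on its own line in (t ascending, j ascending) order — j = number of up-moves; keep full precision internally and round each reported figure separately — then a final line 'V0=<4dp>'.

The replicating-portfolio and risk-neutral prices coincide; use p* = (1.02−0.75)/(1.12−0.75) = 0.7297 for the latter.
Payoff layer (t=1): V(1,0)=70.4800, V(1,1)=148.6800
Node (0,0) S=103.0000: V=(p*·148.6800+(1−p*)·70.4800)/1.02=125.0440; Δ=(148.6800−70.4800)/(115.3600−77.2500)=2.0520; B=V−Δ·S=-86.3074
Check: Δ(0,0)·S0 + B(0,0) = 125.0440 = V0.

(0,0): Delta=2.0520 Bond=-86.3074
V0=125.0440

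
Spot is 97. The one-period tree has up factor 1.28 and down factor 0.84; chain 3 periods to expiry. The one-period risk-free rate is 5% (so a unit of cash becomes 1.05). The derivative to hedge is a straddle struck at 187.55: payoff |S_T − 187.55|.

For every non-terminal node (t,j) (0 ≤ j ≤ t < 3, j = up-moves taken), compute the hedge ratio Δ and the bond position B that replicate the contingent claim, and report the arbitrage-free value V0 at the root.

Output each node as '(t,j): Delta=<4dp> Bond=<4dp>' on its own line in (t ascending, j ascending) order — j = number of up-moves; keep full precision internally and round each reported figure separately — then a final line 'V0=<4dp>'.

Risk-neutral probability p* = (R−d)/(u−d) = (1.05−0.84)/(1.28−0.84) = 0.4773.
At expiry t=3: V(3,0)=130.0577, V(3,1)=99.9427, V(3,2)=54.0532, V(3,3)=15.8737
(2,0): S=68.4432. Δ = (V_up−V_dn)/(S_up−S_dn) = (99.9427−130.0577)/(87.6073−57.4923) = -1.0000. V = [p*·99.9427 + (1−p*)·130.0577]/1.05 = 110.1758. B = V − Δ·S = 178.6190.
(2,1): S=104.2944. Δ = (V_up−V_dn)/(S_up−S_dn) = (54.0532−99.9427)/(133.4968−87.6073) = -1.0000. V = [p*·54.0532 + (1−p*)·99.9427]/1.05 = 74.3246. B = V − Δ·S = 178.6190.
(2,2): S=158.9248. Δ = (V_up−V_dn)/(S_up−S_dn) = (15.8737−54.0532)/(203.4237−133.4968) = -0.5460. V = [p*·15.8737 + (1−p*)·54.0532]/1.05 = 34.1249. B = V − Δ·S = 120.8963.
(1,0): S=81.4800. Δ = (V_up−V_dn)/(S_up−S_dn) = (74.3246−110.1758)/(104.2944−68.4432) = -1.0000. V = [p*·74.3246 + (1−p*)·110.1758]/1.05 = 88.6334. B = V − Δ·S = 170.1134.
(1,1): S=124.1600. Δ = (V_up−V_dn)/(S_up−S_dn) = (34.1249−74.3246)/(158.9248−104.2944) = -0.7358. V = [p*·34.1249 + (1−p*)·74.3246]/1.05 = 52.5128. B = V − Δ·S = 143.8758.
(0,0): S=97.0000. Δ = (V_up−V_dn)/(S_up−S_dn) = (52.5128−88.6334)/(124.1600−81.4800) = -0.8463. V = [p*·52.5128 + (1−p*)·88.6334]/1.05 = 67.9943. B = V − Δ·S = 150.0866.
Each (Δ,B) replicates both successor values, so the strategy is self-financing and V0 is arbitrage-free.

(0,0): Delta=-0.8463 Bond=150.0866
(1,0): Delta=-1.0000 Bond=170.1134
(1,1): Delta=-0.7358 Bond=143.8758
(2,0): Delta=-1.0000 Bond=178.6190
(2,1): Delta=-1.0000 Bond=178.6190
(2,2): Delta=-0.5460 Bond=120.8963
V0=67.9943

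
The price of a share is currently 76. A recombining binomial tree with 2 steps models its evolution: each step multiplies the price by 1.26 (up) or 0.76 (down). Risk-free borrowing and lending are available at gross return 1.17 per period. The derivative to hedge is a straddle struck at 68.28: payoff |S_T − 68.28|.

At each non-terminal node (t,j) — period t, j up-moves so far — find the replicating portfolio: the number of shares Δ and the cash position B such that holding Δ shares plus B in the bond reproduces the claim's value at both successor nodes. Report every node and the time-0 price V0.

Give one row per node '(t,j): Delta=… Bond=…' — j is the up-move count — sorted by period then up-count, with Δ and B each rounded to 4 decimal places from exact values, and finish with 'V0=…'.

Since d<R<u, set p* = (R−d)/(u−d) = 0.8200; price each node as the discounted p*-expectation of its children.
Terminal payoffs: V(2,0)=24.3824, V(2,1)=4.4976, V(2,2)=52.3776
  t=1,j=0: stock 57.7600 → up 72.7776 (V=4.4976), down 43.8976 (V=24.3824). Price 6.9033; hedge Δ=-0.6885, bond B=46.6729.
  t=1,j=1: stock 95.7600 → up 120.6576 (V=52.3776), down 72.7776 (V=4.4976). Price 37.4010; hedge Δ=1.0000, bond B=-58.3590.
  t=0,j=0: stock 76.0000 → up 95.7600 (V=37.4010), down 57.7600 (V=6.9033). Price 27.2747; hedge Δ=0.8026, bond B=-33.7207.
Check: Δ(0,0)·S0 + B(0,0) = 27.2747 = V0.

(0,0): Delta=0.8026 Bond=-33.7207
(1,0): Delta=-0.6885 Bond=46.6729
(1,1): Delta=1.0000 Bond=-58.3590
V0=27.2747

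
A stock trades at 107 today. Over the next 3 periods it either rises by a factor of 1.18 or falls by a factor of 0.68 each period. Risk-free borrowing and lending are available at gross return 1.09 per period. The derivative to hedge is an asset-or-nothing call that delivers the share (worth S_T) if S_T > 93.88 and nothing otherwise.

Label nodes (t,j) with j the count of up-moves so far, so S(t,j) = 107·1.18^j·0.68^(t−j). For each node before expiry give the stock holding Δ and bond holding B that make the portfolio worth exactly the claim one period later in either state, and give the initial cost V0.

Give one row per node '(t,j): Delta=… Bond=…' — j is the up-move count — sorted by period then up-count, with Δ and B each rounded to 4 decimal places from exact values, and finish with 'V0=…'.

(0,0): Delta=1.2585 Bond=-31.4074
(1,0): Delta=2.0950 Bond=-95.0947
(1,1): Delta=1.1527 Bond=-20.8745
(2,0): Delta=0.0000 Bond=0.0000
(2,1): Delta=2.3600 Bond=-126.4064
(2,2): Delta=1.0000 Bond=0.0000
V0=103.2553

Under the risk-neutral measure, an up-move has probability p* = (R−d)/(u−d) = 0.8200 and values discount at R = 1.09.
At expiry t=3: V(3,0)=0.0000, V(3,1)=0.0000, V(3,2)=101.3110, V(3,3)=175.8044
  t=2,j=0: stock 49.4768 → up 58.3826 (V=0.0000), down 33.6442 (V=0.0000). Price 0.0000; hedge Δ=0.0000, bond B=0.0000.
  t=2,j=1: stock 85.8568 → up 101.3110 (V=101.3110), down 58.3826 (V=0.0000). Price 76.2156; hedge Δ=2.3600, bond B=-126.4064.
  t=2,j=2: stock 148.9868 → up 175.8044 (V=175.8044), down 101.3110 (V=101.3110). Price 148.9868; hedge Δ=1.0000, bond B=0.0000.
  t=1,j=0: stock 72.7600 → up 85.8568 (V=76.2156), down 49.4768 (V=0.0000). Price 57.3365; hedge Δ=2.0950, bond B=-95.0947.
  t=1,j=1: stock 126.2600 → up 148.9868 (V=148.9868), down 85.8568 (V=76.2156). Price 124.6679; hedge Δ=1.1527, bond B=-20.8745.
  t=0,j=0: stock 107.0000 → up 126.2600 (V=124.6679), down 72.7600 (V=57.3365). Price 103.2553; hedge Δ=1.2585, bond B=-31.4074.
Root portfolio cost Δ·107+B reproduces V0=103.2553.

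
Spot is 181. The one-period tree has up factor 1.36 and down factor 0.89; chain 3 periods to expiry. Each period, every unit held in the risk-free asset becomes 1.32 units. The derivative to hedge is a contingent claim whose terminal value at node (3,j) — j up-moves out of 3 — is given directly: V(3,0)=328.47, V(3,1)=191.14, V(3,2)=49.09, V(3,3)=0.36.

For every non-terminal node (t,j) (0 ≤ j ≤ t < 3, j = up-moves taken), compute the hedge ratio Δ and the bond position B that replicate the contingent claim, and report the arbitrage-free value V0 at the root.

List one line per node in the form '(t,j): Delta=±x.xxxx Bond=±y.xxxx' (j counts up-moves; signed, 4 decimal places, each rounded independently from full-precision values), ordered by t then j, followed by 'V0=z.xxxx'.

The replicating-portfolio and risk-neutral prices coincide; use p* = (1.32−0.89)/(1.36−0.89) = 0.9149 for the latter.
At expiry t=3: V(3,0)=328.4700, V(3,1)=191.1400, V(3,2)=49.0900, V(3,3)=0.3600
  t=2,j=0: stock 143.3701 → up 194.9833 (V=191.1400), down 127.5994 (V=328.4700). Price 153.6573; hedge Δ=-2.0380, bond B=445.8488.
  t=2,j=1: stock 219.0824 → up 297.9521 (V=49.0900), down 194.9833 (V=191.1400). Price 46.3480; hedge Δ=-1.3795, bond B=348.5820.
  t=2,j=2: stock 334.7776 → up 455.2975 (V=0.3600), down 297.9521 (V=49.0900). Price 3.4146; hedge Δ=-0.3097, bond B=107.0954.
  t=1,j=0: stock 161.0900 → up 219.0824 (V=46.3480), down 143.3701 (V=153.6573). Price 42.0308; hedge Δ=-1.4173, bond B=270.3485.
  t=1,j=1: stock 246.1600 → up 334.7776 (V=3.4146), down 219.0824 (V=46.3480). Price 5.3549; hedge Δ=-0.3711, bond B=96.7026.
  t=0,j=0: stock 181.0000 → up 246.1600 (V=5.3549), down 161.0900 (V=42.0308). Price 6.4214; hedge Δ=-0.4311, bond B=84.4553.
Self-financing check: at every node Δ·S+B equals the discounted successor values.

(0,0): Delta=-0.4311 Bond=84.4553
(1,0): Delta=-1.4173 Bond=270.3485
(1,1): Delta=-0.3711 Bond=96.7026
(2,0): Delta=-2.0380 Bond=445.8488
(2,1): Delta=-1.3795 Bond=348.5820
(2,2): Delta=-0.3097 Bond=107.0954
V0=6.4214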